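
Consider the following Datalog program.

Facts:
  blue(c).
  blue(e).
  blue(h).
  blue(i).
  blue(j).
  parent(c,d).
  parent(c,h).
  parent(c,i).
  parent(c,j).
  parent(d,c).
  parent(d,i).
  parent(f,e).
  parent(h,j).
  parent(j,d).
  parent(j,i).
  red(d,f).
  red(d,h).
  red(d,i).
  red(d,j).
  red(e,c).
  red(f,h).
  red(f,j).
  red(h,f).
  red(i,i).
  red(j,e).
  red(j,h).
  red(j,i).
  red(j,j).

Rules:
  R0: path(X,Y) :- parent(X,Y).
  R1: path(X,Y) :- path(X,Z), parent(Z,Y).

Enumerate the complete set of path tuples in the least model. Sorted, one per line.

round 1: derive path(c,d) via R0 from parent(c,d)
round 1: derive path(c,h) via R0 from parent(c,h)
round 1: derive path(c,i) via R0 from parent(c,i)
round 1: derive path(c,j) via R0 from parent(c,j)
round 1: derive path(d,c) via R0 from parent(d,c)
round 1: derive path(d,i) via R0 from parent(d,i)
round 1: derive path(f,e) via R0 from parent(f,e)
round 1: derive path(h,j) via R0 from parent(h,j)
round 1: derive path(j,d) via R0 from parent(j,d)
round 1: derive path(j,i) via R0 from parent(j,i)
round 2: derive path(c,c) via R1 from path(c,d), parent(d,c)
round 2: derive path(d,d) via R1 from path(d,c), parent(c,d)
round 2: derive path(d,h) via R1 from path(d,c), parent(c,h)
round 2: derive path(d,j) via R1 from path(d,c), parent(c,j)
round 2: derive path(h,d) via R1 from path(h,j), parent(j,d)
round 2: derive path(h,i) via R1 from path(h,j), parent(j,i)
round 2: derive path(j,c) via R1 from path(j,d), parent(d,c)
round 3: derive path(h,c) via R1 from path(h,d), parent(d,c)
round 3: derive path(j,h) via R1 from path(j,c), parent(c,h)
round 3: derive path(j,j) via R1 from path(j,c), parent(c,j)
round 4: derive path(h,h) via R1 from path(h,c), parent(c,h)

path(c,c)
path(c,d)
path(c,h)
path(c,i)
path(c,j)
path(d,c)
path(d,d)
path(d,h)
path(d,i)
path(d,j)
path(f,e)
path(h,c)
path(h,d)
path(h,h)
path(h,i)
path(h,j)
path(j,c)
path(j,d)
path(j,h)
path(j,i)
path(j,j)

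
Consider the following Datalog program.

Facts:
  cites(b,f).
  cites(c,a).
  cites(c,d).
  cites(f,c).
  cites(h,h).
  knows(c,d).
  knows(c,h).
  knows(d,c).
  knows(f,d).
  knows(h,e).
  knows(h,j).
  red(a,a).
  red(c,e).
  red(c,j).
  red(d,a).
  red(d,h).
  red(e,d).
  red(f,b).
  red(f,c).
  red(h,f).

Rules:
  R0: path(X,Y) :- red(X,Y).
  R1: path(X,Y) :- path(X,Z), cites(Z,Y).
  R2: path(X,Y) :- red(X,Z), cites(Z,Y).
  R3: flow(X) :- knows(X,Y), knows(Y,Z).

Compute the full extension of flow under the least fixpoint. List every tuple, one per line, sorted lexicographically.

round 1: derive flow(c) via R3 from knows(c,d), knows(d,c)
round 1: derive flow(d) via R3 from knows(d,c), knows(c,d)
round 1: derive flow(f) via R3 from knows(f,d), knows(d,c)

flow(c)
flow(d)
flow(f)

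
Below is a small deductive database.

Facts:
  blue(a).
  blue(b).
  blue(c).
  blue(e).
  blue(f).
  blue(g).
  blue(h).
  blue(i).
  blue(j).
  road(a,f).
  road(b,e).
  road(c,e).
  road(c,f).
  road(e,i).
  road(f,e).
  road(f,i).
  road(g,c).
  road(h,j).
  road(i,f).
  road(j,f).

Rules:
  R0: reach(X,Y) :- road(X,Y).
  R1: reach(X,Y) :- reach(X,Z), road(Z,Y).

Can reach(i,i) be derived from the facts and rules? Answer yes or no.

round 1: derive reach(a,f) via R0 from road(a,f)
round 1: derive reach(b,e) via R0 from road(b,e)
round 1: derive reach(c,e) via R0 from road(c,e)
round 1: derive reach(c,f) via R0 from road(c,f)
round 1: derive reach(e,i) via R0 from road(e,i)
round 1: derive reach(f,e) via R0 from road(f,e)
round 1: derive reach(f,i) via R0 from road(f,i)
round 1: derive reach(g,c) via R0 from road(g,c)
round 1: derive reach(h,j) via R0 from road(h,j)
round 1: derive reach(i,f) via R0 from road(i,f)
round 1: derive reach(j,f) via R0 from road(j,f)
round 2: derive reach(a,e) via R1 from reach(a,f), road(f,e)
round 2: derive reach(a,i) via R1 from reach(a,f), road(f,i)
round 2: derive reach(b,i) via R1 from reach(b,e), road(e,i)
round 2: derive reach(c,i) via R1 from reach(c,e), road(e,i)
round 2: derive reach(e,f) via R1 from reach(e,i), road(i,f)
round 2: derive reach(f,f) via R1 from reach(f,i), road(i,f)
round 2: derive reach(g,e) via R1 from reach(g,c), road(c,e)
round 2: derive reach(g,f) via R1 from reach(g,c), road(c,f)
round 2: derive reach(h,f) via R1 from reach(h,j), road(j,f)
round 2: derive reach(i,e) via R1 from reach(i,f), road(f,e)
round 2: derive reach(i,i) via R1 from reach(i,f), road(f,i)
round 2: derive reach(j,e) via R1 from reach(j,f), road(f,e)
round 2: derive reach(j,i) via R1 from reach(j,f), road(f,i)
round 3: derive reach(b,f) via R1 from reach(b,i), road(i,f)
round 3: derive reach(e,e) via R1 from reach(e,f), road(f,e)
round 3: derive reach(g,i) via R1 from reach(g,e), road(e,i)
round 3: derive reach(h,e) via R1 from reach(h,f), road(f,e)
round 3: derive reach(h,i) via R1 from reach(h,f), road(f,i)

yes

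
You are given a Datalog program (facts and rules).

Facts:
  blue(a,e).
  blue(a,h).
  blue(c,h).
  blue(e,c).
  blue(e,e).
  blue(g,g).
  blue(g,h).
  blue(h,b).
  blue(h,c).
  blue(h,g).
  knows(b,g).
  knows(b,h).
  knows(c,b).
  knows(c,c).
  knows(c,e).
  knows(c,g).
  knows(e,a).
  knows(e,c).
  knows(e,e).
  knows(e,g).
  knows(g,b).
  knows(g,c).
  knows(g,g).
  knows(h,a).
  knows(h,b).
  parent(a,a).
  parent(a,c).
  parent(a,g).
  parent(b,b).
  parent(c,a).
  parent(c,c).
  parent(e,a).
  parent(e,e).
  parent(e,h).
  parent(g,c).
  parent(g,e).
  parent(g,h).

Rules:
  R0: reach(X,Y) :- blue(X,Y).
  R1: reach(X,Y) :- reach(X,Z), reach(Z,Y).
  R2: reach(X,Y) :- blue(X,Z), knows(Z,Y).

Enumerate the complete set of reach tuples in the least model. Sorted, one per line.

round 1: derive reach(a,e) via R0 from blue(a,e)
round 1: derive reach(a,h) via R0 from blue(a,h)
round 1: derive reach(c,h) via R0 from blue(c,h)
round 1: derive reach(e,c) via R0 from blue(e,c)
round 1: derive reach(e,e) via R0 from blue(e,e)
round 1: derive reach(g,g) via R0 from blue(g,g)
round 1: derive reach(g,h) via R0 from blue(g,h)
round 1: derive reach(h,b) via R0 from blue(h,b)
round 1: derive reach(h,c) via R0 from blue(h,c)
round 1: derive reach(h,g) via R0 from blue(h,g)
round 1: derive reach(a,a) via R2 from blue(a,e), knows(e,a)
round 1: derive reach(a,b) via R2 from blue(a,h), knows(h,b)
round 1: derive reach(a,c) via R2 from blue(a,e), knows(e,c)
round 1: derive reach(a,g) via R2 from blue(a,e), knows(e,g)
round 1: derive reach(c,a) via R2 from blue(c,h), knows(h,a)
round 1: derive reach(c,b) via R2 from blue(c,h), knows(h,b)
round 1: derive reach(e,a) via R2 from blue(e,e), knows(e,a)
round 1: derive reach(e,b) via R2 from blue(e,c), knows(c,b)
round 1: derive reach(e,g) via R2 from blue(e,c), knows(c,g)
round 1: derive reach(g,a) via R2 from blue(g,h), knows(h,a)
round 1: derive reach(g,b) via R2 from blue(g,g), knows(g,b)
round 1: derive reach(g,c) via R2 from blue(g,g), knows(g,c)
round 1: derive reach(h,e) via R2 from blue(h,c), knows(c,e)
round 1: derive reach(h,h) via R2 from blue(h,b), knows(b,h)
round 2: derive reach(c,c) via R1 from reach(c,a), reach(a,c)
round 2: derive reach(c,e) via R1 from reach(c,a), reach(a,e)
round 2: derive reach(c,g) via R1 from reach(c,a), reach(a,g)
round 2: derive reach(e,h) via R1 from reach(e,a), reach(a,h)
round 2: derive reach(g,e) via R1 from reach(g,a), reach(a,e)
round 2: derive reach(h,a) via R1 from reach(h,c), reach(c,a)

reach(a,a)
reach(a,b)
reach(a,c)
reach(a,e)
reach(a,g)
reach(a,h)
reach(c,a)
reach(c,b)
reach(c,c)
reach(c,e)
reach(c,g)
reach(c,h)
reach(e,a)
reach(e,b)
reach(e,c)
reach(e,e)
reach(e,g)
reach(e,h)
reach(g,a)
reach(g,b)
reach(g,c)
reach(g,e)
reach(g,g)
reach(g,h)
reach(h,a)
reach(h,b)
reach(h,c)
reach(h,e)
reach(h,g)
reach(h,h)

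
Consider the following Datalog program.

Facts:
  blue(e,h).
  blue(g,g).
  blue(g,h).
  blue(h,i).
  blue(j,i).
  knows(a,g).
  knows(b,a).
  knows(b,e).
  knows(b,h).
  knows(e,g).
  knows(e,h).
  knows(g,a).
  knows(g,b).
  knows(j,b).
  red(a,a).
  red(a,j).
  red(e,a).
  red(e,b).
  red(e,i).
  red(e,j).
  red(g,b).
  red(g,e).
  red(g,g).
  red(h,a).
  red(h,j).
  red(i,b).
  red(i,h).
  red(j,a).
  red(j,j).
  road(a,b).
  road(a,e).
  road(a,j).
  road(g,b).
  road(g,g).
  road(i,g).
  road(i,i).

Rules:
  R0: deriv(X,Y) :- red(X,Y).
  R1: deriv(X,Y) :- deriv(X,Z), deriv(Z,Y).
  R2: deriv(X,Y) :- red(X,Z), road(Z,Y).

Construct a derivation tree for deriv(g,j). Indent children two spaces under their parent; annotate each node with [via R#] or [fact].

round 1: derive deriv(a,a) via R0 from red(a,a)
round 1: derive deriv(a,j) via R0 from red(a,j)
round 1: derive deriv(e,a) via R0 from red(e,a)
round 1: derive deriv(e,b) via R0 from red(e,b)
round 1: derive deriv(e,i) via R0 from red(e,i)
round 1: derive deriv(e,j) via R0 from red(e,j)
round 1: derive deriv(g,b) via R0 from red(g,b)
round 1: derive deriv(g,e) via R0 from red(g,e)
round 1: derive deriv(g,g) via R0 from red(g,g)
round 1: derive deriv(h,a) via R0 from red(h,a)
round 1: derive deriv(h,j) via R0 from red(h,j)
round 1: derive deriv(i,b) via R0 from red(i,b)
round 1: derive deriv(i,h) via R0 from red(i,h)
round 1: derive deriv(j,a) via R0 from red(j,a)
round 1: derive deriv(j,j) via R0 from red(j,j)
round 1: derive deriv(a,b) via R2 from red(a,a), road(a,b)
round 1: derive deriv(a,e) via R2 from red(a,a), road(a,e)
round 1: derive deriv(e,e) via R2 from red(e,a), road(a,e)
round 1: derive deriv(e,g) via R2 from red(e,i), road(i,g)
round 1: derive deriv(h,b) via R2 from red(h,a), road(a,b)
round 1: derive deriv(h,e) via R2 from red(h,a), road(a,e)
round 1: derive deriv(j,b) via R2 from red(j,a), road(a,b)
round 1: derive deriv(j,e) via R2 from red(j,a), road(a,e)
round 2: derive deriv(a,g) via R1 from deriv(a,e), deriv(e,g)
round 2: derive deriv(a,i) via R1 from deriv(a,e), deriv(e,i)
round 2: derive deriv(e,h) via R1 from deriv(e,i), deriv(i,h)
round 2: derive deriv(g,a) via R1 from deriv(g,e), deriv(e,a)
round 2: derive deriv(g,i) via R1 from deriv(g,e), deriv(e,i)
round 2: derive deriv(g,j) via R1 from deriv(g,e), deriv(e,j)
round 2: derive deriv(h,g) via R1 from deriv(h,e), deriv(e,g)
round 2: derive deriv(h,i) via R1 from deriv(h,e), deriv(e,i)
round 2: derive deriv(i,a) via R1 from deriv(i,h), deriv(h,a)
round 2: derive deriv(i,e) via R1 from deriv(i,h), deriv(h,e)
round 2: derive deriv(i,j) via R1 from deriv(i,h), deriv(h,j)
round 2: derive deriv(j,g) via R1 from deriv(j,e), deriv(e,g)
round 2: derive deriv(j,i) via R1 from deriv(j,e), deriv(e,i)
round 3: derive deriv(a,h) via R1 from deriv(a,e), deriv(e,h)
round 3: derive deriv(g,h) via R1 from deriv(g,e), deriv(e,h)
round 3: derive deriv(h,h) via R1 from deriv(h,e), deriv(e,h)
round 3: derive deriv(i,g) via R1 from deriv(i,a), deriv(a,g)
round 3: derive deriv(i,i) via R1 from deriv(i,a), deriv(a,i)
round 3: derive deriv(j,h) via R1 from deriv(j,e), deriv(e,h)

deriv(g,j)  [via R1]
  deriv(g,e)  [via R0]
    red(g,e)  [fact]
  deriv(e,j)  [via R0]
    red(e,j)  [fact]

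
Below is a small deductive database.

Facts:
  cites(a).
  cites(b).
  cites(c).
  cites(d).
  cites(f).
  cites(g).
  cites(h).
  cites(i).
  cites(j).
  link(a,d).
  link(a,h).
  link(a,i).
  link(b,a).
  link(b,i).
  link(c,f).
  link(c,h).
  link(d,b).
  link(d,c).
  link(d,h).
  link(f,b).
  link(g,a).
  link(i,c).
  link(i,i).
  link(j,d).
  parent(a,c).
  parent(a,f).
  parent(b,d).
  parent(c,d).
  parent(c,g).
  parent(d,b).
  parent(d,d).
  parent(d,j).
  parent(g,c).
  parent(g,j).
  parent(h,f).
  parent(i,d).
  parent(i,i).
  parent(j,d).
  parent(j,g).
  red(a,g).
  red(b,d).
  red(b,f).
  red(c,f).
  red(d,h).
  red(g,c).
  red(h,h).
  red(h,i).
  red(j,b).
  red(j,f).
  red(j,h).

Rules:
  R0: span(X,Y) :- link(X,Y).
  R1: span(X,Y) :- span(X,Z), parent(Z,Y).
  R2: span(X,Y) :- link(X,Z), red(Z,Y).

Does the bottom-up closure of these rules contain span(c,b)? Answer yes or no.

round 1: derive span(a,d) via R0 from link(a,d)
round 1: derive span(a,h) via R0 from link(a,h)
round 1: derive span(a,i) via R0 from link(a,i)
round 1: derive span(b,a) via R0 from link(b,a)
round 1: derive span(b,i) via R0 from link(b,i)
round 1: derive span(c,f) via R0 from link(c,f)
round 1: derive span(c,h) via R0 from link(c,h)
round 1: derive span(d,b) via R0 from link(d,b)
round 1: derive span(d,c) via R0 from link(d,c)
round 1: derive span(d,h) via R0 from link(d,h)
round 1: derive span(f,b) via R0 from link(f,b)
round 1: derive span(g,a) via R0 from link(g,a)
round 1: derive span(i,c) via R0 from link(i,c)
round 1: derive span(i,i) via R0 from link(i,i)
round 1: derive span(j,d) via R0 from link(j,d)
round 1: derive span(b,g) via R2 from link(b,a), red(a,g)
round 1: derive span(c,i) via R2 from link(c,h), red(h,i)
round 1: derive span(d,d) via R2 from link(d,b), red(b,d)
round 1: derive span(d,f) via R2 from link(d,b), red(b,f)
round 1: derive span(d,i) via R2 from link(d,h), red(h,i)
round 1: derive span(f,d) via R2 from link(f,b), red(b,d)
round 1: derive span(f,f) via R2 from link(f,b), red(b,f)
round 1: derive span(g,g) via R2 from link(g,a), red(a,g)
round 1: derive span(i,f) via R2 from link(i,c), red(c,f)
round 1: derive span(j,h) via R2 from link(j,d), red(d,h)
round 2: derive span(a,b) via R1 from span(a,d), parent(d,b)
round 2: derive span(a,f) via R1 from span(a,h), parent(h,f)
round 2: derive span(a,j) via R1 from span(a,d), parent(d,j)
round 2: derive span(b,c) via R1 from span(b,a), parent(a,c)
round 2: derive span(b,d) via R1 from span(b,i), parent(i,d)
round 2: derive span(b,f) via R1 from span(b,a), parent(a,f)
round 2: derive span(b,j) via R1 from span(b,g), parent(g,j)
round 2: derive span(c,d) via R1 from span(c,i), parent(i,d)
round 2: derive span(d,g) via R1 from span(d,c), parent(c,g)
round 2: derive span(d,j) via R1 from span(d,d), parent(d,j)
round 2: derive span(f,j) via R1 from span(f,d), parent(d,j)
round 2: derive span(g,c) via R1 from span(g,a), parent(a,c)
round 2: derive span(g,f) via R1 from span(g,a), parent(a,f)
round 2: derive span(g,j) via R1 from span(g,g), parent(g,j)
round 2: derive span(i,d) via R1 from span(i,c), parent(c,d)
round 2: derive span(i,g) via R1 from span(i,c), parent(c,g)
round 2: derive span(j,b) via R1 from span(j,d), parent(d,b)
round 2: derive span(j,f) via R1 from span(j,h), parent(h,f)
round 2: derive span(j,j) via R1 from span(j,d), parent(d,j)
round 3: derive span(a,g) via R1 from span(a,j), parent(j,g)
round 3: derive span(b,b) via R1 from span(b,d), parent(d,b)
round 3: derive span(c,b) via R1 from span(c,d), parent(d,b)
round 3: derive span(c,j) via R1 from span(c,d), parent(d,j)
round 3: derive span(f,g) via R1 from span(f,j), parent(j,g)
round 3: derive span(g,d) via R1 from span(g,c), parent(c,d)
round 3: derive span(i,b) via R1 from span(i,d), parent(d,b)
round 3: derive span(i,j) via R1 from span(i,d), parent(d,j)
round 3: derive span(j,g) via R1 from span(j,j), parent(j,g)
round 4: derive span(a,c) via R1 from span(a,g), parent(g,c)
round 4: derive span(c,g) via R1 from span(c,j), parent(j,g)
round 4: derive span(f,c) via R1 from span(f,g), parent(g,c)
round 4: derive span(g,b) via R1 from span(g,d), parent(d,b)
round 4: derive span(j,c) via R1 from span(j,g), parent(g,c)
round 5: derive span(c,c) via R1 from span(c,g), parent(g,c)

yes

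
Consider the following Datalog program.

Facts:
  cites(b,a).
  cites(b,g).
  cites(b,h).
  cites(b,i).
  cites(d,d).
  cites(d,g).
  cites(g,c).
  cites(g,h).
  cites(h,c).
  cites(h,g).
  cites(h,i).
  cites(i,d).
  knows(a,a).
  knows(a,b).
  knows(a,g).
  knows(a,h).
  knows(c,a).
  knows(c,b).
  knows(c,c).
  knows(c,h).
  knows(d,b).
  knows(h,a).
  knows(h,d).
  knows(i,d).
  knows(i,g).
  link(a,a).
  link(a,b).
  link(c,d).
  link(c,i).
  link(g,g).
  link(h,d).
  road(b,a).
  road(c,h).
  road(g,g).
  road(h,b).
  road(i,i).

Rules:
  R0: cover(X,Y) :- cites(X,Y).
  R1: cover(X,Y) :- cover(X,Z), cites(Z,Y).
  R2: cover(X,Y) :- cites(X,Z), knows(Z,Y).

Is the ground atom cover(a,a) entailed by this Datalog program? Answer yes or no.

round 1: derive cover(b,a) via R0 from cites(b,a)
round 1: derive cover(b,g) via R0 from cites(b,g)
round 1: derive cover(b,h) via R0 from cites(b,h)
round 1: derive cover(b,i) via R0 from cites(b,i)
round 1: derive cover(d,d) via R0 from cites(d,d)
round 1: derive cover(d,g) via R0 from cites(d,g)
round 1: derive cover(g,c) via R0 from cites(g,c)
round 1: derive cover(g,h) via R0 from cites(g,h)
round 1: derive cover(h,c) via R0 from cites(h,c)
round 1: derive cover(h,g) via R0 from cites(h,g)
round 1: derive cover(h,i) via R0 from cites(h,i)
round 1: derive cover(i,d) via R0 from cites(i,d)
round 1: derive cover(b,b) via R2 from cites(b,a), knows(a,b)
round 1: derive cover(b,d) via R2 from cites(b,h), knows(h,d)
round 1: derive cover(d,b) via R2 from cites(d,d), knows(d,b)
round 1: derive cover(g,a) via R2 from cites(g,c), knows(c,a)
round 1: derive cover(g,b) via R2 from cites(g,c), knows(c,b)
round 1: derive cover(g,d) via R2 from cites(g,h), knows(h,d)
round 1: derive cover(h,a) via R2 from cites(h,c), knows(c,a)
round 1: derive cover(h,b) via R2 from cites(h,c), knows(c,b)
round 1: derive cover(h,d) via R2 from cites(h,i), knows(i,d)
round 1: derive cover(h,h) via R2 from cites(h,c), knows(c,h)
round 1: derive cover(i,b) via R2 from cites(i,d), knows(d,b)
round 2: derive cover(b,c) via R1 from cover(b,g), cites(g,c)
round 2: derive cover(d,a) via R1 from cover(d,b), cites(b,a)
round 2: derive cover(d,c) via R1 from cover(d,g), cites(g,c)
round 2: derive cover(d,h) via R1 from cover(d,b), cites(b,h)
round 2: derive cover(d,i) via R1 from cover(d,b), cites(b,i)
round 2: derive cover(g,g) via R1 from cover(g,b), cites(b,g)
round 2: derive cover(g,i) via R1 from cover(g,b), cites(b,i)
round 2: derive cover(i,a) via R1 from cover(i,b), cites(b,a)
round 2: derive cover(i,g) via R1 from cover(i,b), cites(b,g)
round 2: derive cover(i,h) via R1 from cover(i,b), cites(b,h)
round 2: derive cover(i,i) via R1 from cover(i,b), cites(b,i)
round 3: derive cover(i,c) via R1 from cover(i,g), cites(g,c)

no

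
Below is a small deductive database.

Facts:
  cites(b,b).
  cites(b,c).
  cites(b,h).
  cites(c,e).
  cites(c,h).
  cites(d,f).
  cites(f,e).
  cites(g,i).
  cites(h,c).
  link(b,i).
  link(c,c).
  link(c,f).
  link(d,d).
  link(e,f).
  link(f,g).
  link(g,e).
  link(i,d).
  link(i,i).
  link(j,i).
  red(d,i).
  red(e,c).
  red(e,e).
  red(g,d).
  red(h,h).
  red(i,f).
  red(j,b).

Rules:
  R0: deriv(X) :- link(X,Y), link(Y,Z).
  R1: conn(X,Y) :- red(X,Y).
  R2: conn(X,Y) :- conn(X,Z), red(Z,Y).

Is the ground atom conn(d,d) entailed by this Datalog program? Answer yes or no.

no

round 1: derive conn(d,i) via R1 from red(d,i)
round 1: derive conn(e,c) via R1 from red(e,c)
round 1: derive conn(e,e) via R1 from red(e,e)
round 1: derive conn(g,d) via R1 from red(g,d)
round 1: derive conn(h,h) via R1 from red(h,h)
round 1: derive conn(i,f) via R1 from red(i,f)
round 1: derive conn(j,b) via R1 from red(j,b)
round 2: derive conn(d,f) via R2 from conn(d,i), red(i,f)
round 2: derive conn(g,i) via R2 from conn(g,d), red(d,i)
round 3: derive conn(g,f) via R2 from conn(g,i), red(i,f)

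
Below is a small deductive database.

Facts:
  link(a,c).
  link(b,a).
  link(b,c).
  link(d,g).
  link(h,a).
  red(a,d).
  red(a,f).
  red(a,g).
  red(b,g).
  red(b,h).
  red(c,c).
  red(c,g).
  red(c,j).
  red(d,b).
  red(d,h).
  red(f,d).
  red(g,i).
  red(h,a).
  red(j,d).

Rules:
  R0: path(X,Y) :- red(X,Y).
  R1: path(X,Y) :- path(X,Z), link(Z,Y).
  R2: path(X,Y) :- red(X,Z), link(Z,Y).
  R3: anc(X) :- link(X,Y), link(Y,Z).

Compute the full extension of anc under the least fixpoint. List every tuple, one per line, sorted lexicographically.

round 1: derive anc(b) via R3 from link(b,a), link(a,c)
round 1: derive anc(h) via R3 from link(h,a), link(a,c)

anc(b)
anc(h)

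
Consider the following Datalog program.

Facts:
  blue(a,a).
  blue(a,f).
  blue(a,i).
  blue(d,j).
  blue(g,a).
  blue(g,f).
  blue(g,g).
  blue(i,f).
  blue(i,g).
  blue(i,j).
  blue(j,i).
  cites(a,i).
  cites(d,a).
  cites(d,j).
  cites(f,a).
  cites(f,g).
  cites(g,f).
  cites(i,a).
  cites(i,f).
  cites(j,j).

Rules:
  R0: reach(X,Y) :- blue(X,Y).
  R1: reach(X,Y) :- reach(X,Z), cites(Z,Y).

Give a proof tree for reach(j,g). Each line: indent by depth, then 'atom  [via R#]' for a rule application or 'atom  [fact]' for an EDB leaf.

reach(j,g)  [via R1]
  reach(j,f)  [via R1]
    reach(j,i)  [via R0]
      blue(j,i)  [fact]
    cites(i,f)  [fact]
  cites(f,g)  [fact]

round 1: derive reach(a,a) via R0 from blue(a,a)
round 1: derive reach(a,f) via R0 from blue(a,f)
round 1: derive reach(a,i) via R0 from blue(a,i)
round 1: derive reach(d,j) via R0 from blue(d,j)
round 1: derive reach(g,a) via R0 from blue(g,a)
round 1: derive reach(g,f) via R0 from blue(g,f)
round 1: derive reach(g,g) via R0 from blue(g,g)
round 1: derive reach(i,f) via R0 from blue(i,f)
round 1: derive reach(i,g) via R0 from blue(i,g)
round 1: derive reach(i,j) via R0 from blue(i,j)
round 1: derive reach(j,i) via R0 from blue(j,i)
round 2: derive reach(a,g) via R1 from reach(a,f), cites(f,g)
round 2: derive reach(g,i) via R1 from reach(g,a), cites(a,i)
round 2: derive reach(i,a) via R1 from reach(i,f), cites(f,a)
round 2: derive reach(j,a) via R1 from reach(j,i), cites(i,a)
round 2: derive reach(j,f) via R1 from reach(j,i), cites(i,f)
round 3: derive reach(i,i) via R1 from reach(i,a), cites(a,i)
round 3: derive reach(j,g) via R1 from reach(j,f), cites(f,g)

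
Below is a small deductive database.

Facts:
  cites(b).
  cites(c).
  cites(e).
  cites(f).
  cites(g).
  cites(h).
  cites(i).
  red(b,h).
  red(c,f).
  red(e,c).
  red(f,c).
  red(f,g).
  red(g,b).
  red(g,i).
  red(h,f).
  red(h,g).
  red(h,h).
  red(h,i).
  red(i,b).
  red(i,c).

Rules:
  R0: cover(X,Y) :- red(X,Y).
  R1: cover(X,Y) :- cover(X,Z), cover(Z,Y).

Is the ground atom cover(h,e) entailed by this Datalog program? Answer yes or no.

round 1: derive cover(b,h) via R0 from red(b,h)
round 1: derive cover(c,f) via R0 from red(c,f)
round 1: derive cover(e,c) via R0 from red(e,c)
round 1: derive cover(f,c) via R0 from red(f,c)
round 1: derive cover(f,g) via R0 from red(f,g)
round 1: derive cover(g,b) via R0 from red(g,b)
round 1: derive cover(g,i) via R0 from red(g,i)
round 1: derive cover(h,f) via R0 from red(h,f)
round 1: derive cover(h,g) via R0 from red(h,g)
round 1: derive cover(h,h) via R0 from red(h,h)
round 1: derive cover(h,i) via R0 from red(h,i)
round 1: derive cover(i,b) via R0 from red(i,b)
round 1: derive cover(i,c) via R0 from red(i,c)
round 2: derive cover(b,f) via R1 from cover(b,h), cover(h,f)
round 2: derive cover(b,g) via R1 from cover(b,h), cover(h,g)
round 2: derive cover(b,i) via R1 from cover(b,h), cover(h,i)
round 2: derive cover(c,c) via R1 from cover(c,f), cover(f,c)
round 2: derive cover(c,g) via R1 from cover(c,f), cover(f,g)
round 2: derive cover(e,f) via R1 from cover(e,c), cover(c,f)
round 2: derive cover(f,b) via R1 from cover(f,g), cover(g,b)
round 2: derive cover(f,f) via R1 from cover(f,c), cover(c,f)
round 2: derive cover(f,i) via R1 from cover(f,g), cover(g,i)
round 2: derive cover(g,c) via R1 from cover(g,i), cover(i,c)
round 2: derive cover(g,h) via R1 from cover(g,b), cover(b,h)
round 2: derive cover(h,b) via R1 from cover(h,g), cover(g,b)
round 2: derive cover(h,c) via R1 from cover(h,f), cover(f,c)
round 2: derive cover(i,f) via R1 from cover(i,c), cover(c,f)
round 2: derive cover(i,h) via R1 from cover(i,b), cover(b,h)
round 3: derive cover(b,b) via R1 from cover(b,f), cover(f,b)
round 3: derive cover(b,c) via R1 from cover(b,f), cover(f,c)
round 3: derive cover(c,b) via R1 from cover(c,f), cover(f,b)
round 3: derive cover(c,h) via R1 from cover(c,g), cover(g,h)
round 3: derive cover(c,i) via R1 from cover(c,f), cover(f,i)
round 3: derive cover(e,b) via R1 from cover(e,f), cover(f,b)
round 3: derive cover(e,g) via R1 from cover(e,c), cover(c,g)
round 3: derive cover(e,i) via R1 from cover(e,f), cover(f,i)
round 3: derive cover(f,h) via R1 from cover(f,b), cover(b,h)
round 3: derive cover(g,f) via R1 from cover(g,b), cover(b,f)
round 3: derive cover(g,g) via R1 from cover(g,b), cover(b,g)
round 3: derive cover(i,g) via R1 from cover(i,b), cover(b,g)
round 3: derive cover(i,i) via R1 from cover(i,b), cover(b,i)
round 4: derive cover(e,h) via R1 from cover(e,b), cover(b,h)

no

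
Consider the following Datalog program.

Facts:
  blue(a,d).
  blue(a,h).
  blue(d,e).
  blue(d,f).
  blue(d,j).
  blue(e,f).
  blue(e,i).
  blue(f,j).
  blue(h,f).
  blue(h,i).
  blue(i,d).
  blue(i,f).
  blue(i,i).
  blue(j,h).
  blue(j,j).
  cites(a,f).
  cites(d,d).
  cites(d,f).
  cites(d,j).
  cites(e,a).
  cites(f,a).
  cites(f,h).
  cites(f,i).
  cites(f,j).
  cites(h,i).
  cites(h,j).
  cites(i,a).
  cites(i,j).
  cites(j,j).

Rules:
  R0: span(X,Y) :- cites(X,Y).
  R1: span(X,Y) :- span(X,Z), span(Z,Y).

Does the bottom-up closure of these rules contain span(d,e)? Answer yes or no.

round 1: derive span(a,f) via R0 from cites(a,f)
round 1: derive span(d,d) via R0 from cites(d,d)
round 1: derive span(d,f) via R0 from cites(d,f)
round 1: derive span(d,j) via R0 from cites(d,j)
round 1: derive span(e,a) via R0 from cites(e,a)
round 1: derive span(f,a) via R0 from cites(f,a)
round 1: derive span(f,h) via R0 from cites(f,h)
round 1: derive span(f,i) via R0 from cites(f,i)
round 1: derive span(f,j) via R0 from cites(f,j)
round 1: derive span(h,i) via R0 from cites(h,i)
round 1: derive span(h,j) via R0 from cites(h,j)
round 1: derive span(i,a) via R0 from cites(i,a)
round 1: derive span(i,j) via R0 from cites(i,j)
round 1: derive span(j,j) via R0 from cites(j,j)
round 2: derive span(a,a) via R1 from span(a,f), span(f,a)
round 2: derive span(a,h) via R1 from span(a,f), span(f,h)
round 2: derive span(a,i) via R1 from span(a,f), span(f,i)
round 2: derive span(a,j) via R1 from span(a,f), span(f,j)
round 2: derive span(d,a) via R1 from span(d,f), span(f,a)
round 2: derive span(d,h) via R1 from span(d,f), span(f,h)
round 2: derive span(d,i) via R1 from span(d,f), span(f,i)
round 2: derive span(e,f) via R1 from span(e,a), span(a,f)
round 2: derive span(f,f) via R1 from span(f,a), span(a,f)
round 2: derive span(h,a) via R1 from span(h,i), span(i,a)
round 2: derive span(i,f) via R1 from span(i,a), span(a,f)
round 3: derive span(e,h) via R1 from span(e,a), span(a,h)
round 3: derive span(e,i) via R1 from span(e,a), span(a,i)
round 3: derive span(e,j) via R1 from span(e,a), span(a,j)
round 3: derive span(h,f) via R1 from span(h,a), span(a,f)
round 3: derive span(h,h) via R1 from span(h,a), span(a,h)
round 3: derive span(i,h) via R1 from span(i,a), span(a,h)
round 3: derive span(i,i) via R1 from span(i,a), span(a,i)

no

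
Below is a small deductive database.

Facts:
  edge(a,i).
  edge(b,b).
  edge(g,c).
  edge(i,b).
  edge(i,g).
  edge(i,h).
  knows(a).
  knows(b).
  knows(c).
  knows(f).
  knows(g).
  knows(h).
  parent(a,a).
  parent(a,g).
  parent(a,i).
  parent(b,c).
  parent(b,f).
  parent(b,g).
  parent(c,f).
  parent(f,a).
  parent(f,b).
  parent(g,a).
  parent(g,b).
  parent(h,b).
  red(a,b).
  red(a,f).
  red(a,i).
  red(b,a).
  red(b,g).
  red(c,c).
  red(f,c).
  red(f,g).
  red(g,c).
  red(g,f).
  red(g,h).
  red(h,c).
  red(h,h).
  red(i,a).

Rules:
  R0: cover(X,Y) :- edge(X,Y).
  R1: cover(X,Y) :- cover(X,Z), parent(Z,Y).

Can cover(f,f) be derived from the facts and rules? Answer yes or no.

round 1: derive cover(a,i) via R0 from edge(a,i)
round 1: derive cover(b,b) via R0 from edge(b,b)
round 1: derive cover(g,c) via R0 from edge(g,c)
round 1: derive cover(i,b) via R0 from edge(i,b)
round 1: derive cover(i,g) via R0 from edge(i,g)
round 1: derive cover(i,h) via R0 from edge(i,h)
round 2: derive cover(b,c) via R1 from cover(b,b), parent(b,c)
round 2: derive cover(b,f) via R1 from cover(b,b), parent(b,f)
round 2: derive cover(b,g) via R1 from cover(b,b), parent(b,g)
round 2: derive cover(g,f) via R1 from cover(g,c), parent(c,f)
round 2: derive cover(i,a) via R1 from cover(i,g), parent(g,a)
round 2: derive cover(i,c) via R1 from cover(i,b), parent(b,c)
round 2: derive cover(i,f) via R1 from cover(i,b), parent(b,f)
round 3: derive cover(b,a) via R1 from cover(b,f), parent(f,a)
round 3: derive cover(g,a) via R1 from cover(g,f), parent(f,a)
round 3: derive cover(g,b) via R1 from cover(g,f), parent(f,b)
round 3: derive cover(i,i) via R1 from cover(i,a), parent(a,i)
round 4: derive cover(b,i) via R1 from cover(b,a), parent(a,i)
round 4: derive cover(g,g) via R1 from cover(g,a), parent(a,g)
round 4: derive cover(g,i) via R1 from cover(g,a), parent(a,i)

no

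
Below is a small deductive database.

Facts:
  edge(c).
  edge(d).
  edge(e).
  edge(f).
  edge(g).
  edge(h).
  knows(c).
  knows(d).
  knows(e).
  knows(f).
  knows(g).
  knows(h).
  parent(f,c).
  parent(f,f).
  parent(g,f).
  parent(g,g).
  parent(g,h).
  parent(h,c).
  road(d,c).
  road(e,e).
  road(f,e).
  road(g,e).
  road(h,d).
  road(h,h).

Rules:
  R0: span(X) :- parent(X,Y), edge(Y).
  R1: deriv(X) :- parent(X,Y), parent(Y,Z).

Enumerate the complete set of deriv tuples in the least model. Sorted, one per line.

round 1: derive deriv(f) via R1 from parent(f,f), parent(f,c)
round 1: derive deriv(g) via R1 from parent(g,f), parent(f,c)

deriv(f)
deriv(g)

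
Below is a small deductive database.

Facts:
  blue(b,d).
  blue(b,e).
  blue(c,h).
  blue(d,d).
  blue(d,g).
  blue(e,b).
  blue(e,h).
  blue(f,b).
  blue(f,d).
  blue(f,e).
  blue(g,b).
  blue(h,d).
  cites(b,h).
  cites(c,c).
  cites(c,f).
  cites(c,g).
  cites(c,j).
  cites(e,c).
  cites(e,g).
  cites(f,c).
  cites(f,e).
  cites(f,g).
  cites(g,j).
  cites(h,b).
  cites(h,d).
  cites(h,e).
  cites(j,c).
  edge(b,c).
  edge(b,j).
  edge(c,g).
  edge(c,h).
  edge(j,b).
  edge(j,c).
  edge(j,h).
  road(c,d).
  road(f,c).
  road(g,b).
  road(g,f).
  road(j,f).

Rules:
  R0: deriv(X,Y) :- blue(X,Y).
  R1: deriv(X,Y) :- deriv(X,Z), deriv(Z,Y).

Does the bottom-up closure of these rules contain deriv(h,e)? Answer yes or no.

yes

round 1: derive deriv(b,d) via R0 from blue(b,d)
round 1: derive deriv(b,e) via R0 from blue(b,e)
round 1: derive deriv(c,h) via R0 from blue(c,h)
round 1: derive deriv(d,d) via R0 from blue(d,d)
round 1: derive deriv(d,g) via R0 from blue(d,g)
round 1: derive deriv(e,b) via R0 from blue(e,b)
round 1: derive deriv(e,h) via R0 from blue(e,h)
round 1: derive deriv(f,b) via R0 from blue(f,b)
round 1: derive deriv(f,d) via R0 from blue(f,d)
round 1: derive deriv(f,e) via R0 from blue(f,e)
round 1: derive deriv(g,b) via R0 from blue(g,b)
round 1: derive deriv(h,d) via R0 from blue(h,d)
round 2: derive deriv(b,b) via R1 from deriv(b,e), deriv(e,b)
round 2: derive deriv(b,g) via R1 from deriv(b,d), deriv(d,g)
round 2: derive deriv(b,h) via R1 from deriv(b,e), deriv(e,h)
round 2: derive deriv(c,d) via R1 from deriv(c,h), deriv(h,d)
round 2: derive deriv(d,b) via R1 from deriv(d,g), deriv(g,b)
round 2: derive deriv(e,d) via R1 from deriv(e,b), deriv(b,d)
round 2: derive deriv(e,e) via R1 from deriv(e,b), deriv(b,e)
round 2: derive deriv(f,g) via R1 from deriv(f,d), deriv(d,g)
round 2: derive deriv(f,h) via R1 from deriv(f,e), deriv(e,h)
round 2: derive deriv(g,d) via R1 from deriv(g,b), deriv(b,d)
round 2: derive deriv(g,e) via R1 from deriv(g,b), deriv(b,e)
round 2: derive deriv(h,g) via R1 from deriv(h,d), deriv(d,g)
round 3: derive deriv(c,b) via R1 from deriv(c,d), deriv(d,b)
round 3: derive deriv(c,g) via R1 from deriv(c,d), deriv(d,g)
round 3: derive deriv(d,e) via R1 from deriv(d,b), deriv(b,e)
round 3: derive deriv(d,h) via R1 from deriv(d,b), deriv(b,h)
round 3: derive deriv(e,g) via R1 from deriv(e,b), deriv(b,g)
round 3: derive deriv(g,g) via R1 from deriv(g,b), deriv(b,g)
round 3: derive deriv(g,h) via R1 from deriv(g,b), deriv(b,h)
round 3: derive deriv(h,b) via R1 from deriv(h,d), deriv(d,b)
round 3: derive deriv(h,e) via R1 from deriv(h,g), deriv(g,e)
round 4: derive deriv(c,e) via R1 from deriv(c,b), deriv(b,e)
round 4: derive deriv(h,h) via R1 from deriv(h,b), deriv(b,h)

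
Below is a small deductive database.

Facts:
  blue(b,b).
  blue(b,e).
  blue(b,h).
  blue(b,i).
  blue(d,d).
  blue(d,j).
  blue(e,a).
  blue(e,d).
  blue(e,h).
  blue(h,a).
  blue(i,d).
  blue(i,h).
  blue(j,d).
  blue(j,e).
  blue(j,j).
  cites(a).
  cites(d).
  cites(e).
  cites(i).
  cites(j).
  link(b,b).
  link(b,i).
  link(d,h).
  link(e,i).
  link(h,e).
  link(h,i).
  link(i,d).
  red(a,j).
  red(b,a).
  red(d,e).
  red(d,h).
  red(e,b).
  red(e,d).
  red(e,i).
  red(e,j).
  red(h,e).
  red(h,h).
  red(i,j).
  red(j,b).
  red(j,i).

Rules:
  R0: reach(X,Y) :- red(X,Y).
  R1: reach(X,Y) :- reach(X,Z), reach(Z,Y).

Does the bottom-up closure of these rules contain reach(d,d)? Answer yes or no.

yes

round 1: derive reach(a,j) via R0 from red(a,j)
round 1: derive reach(b,a) via R0 from red(b,a)
round 1: derive reach(d,e) via R0 from red(d,e)
round 1: derive reach(d,h) via R0 from red(d,h)
round 1: derive reach(e,b) via R0 from red(e,b)
round 1: derive reach(e,d) via R0 from red(e,d)
round 1: derive reach(e,i) via R0 from red(e,i)
round 1: derive reach(e,j) via R0 from red(e,j)
round 1: derive reach(h,e) via R0 from red(h,e)
round 1: derive reach(h,h) via R0 from red(h,h)
round 1: derive reach(i,j) via R0 from red(i,j)
round 1: derive reach(j,b) via R0 from red(j,b)
round 1: derive reach(j,i) via R0 from red(j,i)
round 2: derive reach(a,b) via R1 from reach(a,j), reach(j,b)
round 2: derive reach(a,i) via R1 from reach(a,j), reach(j,i)
round 2: derive reach(b,j) via R1 from reach(b,a), reach(a,j)
round 2: derive reach(d,b) via R1 from reach(d,e), reach(e,b)
round 2: derive reach(d,d) via R1 from reach(d,e), reach(e,d)
round 2: derive reach(d,i) via R1 from reach(d,e), reach(e,i)
round 2: derive reach(d,j) via R1 from reach(d,e), reach(e,j)
round 2: derive reach(e,a) via R1 from reach(e,b), reach(b,a)
round 2: derive reach(e,e) via R1 from reach(e,d), reach(d,e)
round 2: derive reach(e,h) via R1 from reach(e,d), reach(d,h)
round 2: derive reach(h,b) via R1 from reach(h,e), reach(e,b)
round 2: derive reach(h,d) via R1 from reach(h,e), reach(e,d)
round 2: derive reach(h,i) via R1 from reach(h,e), reach(e,i)
round 2: derive reach(h,j) via R1 from reach(h,e), reach(e,j)
round 2: derive reach(i,b) via R1 from reach(i,j), reach(j,b)
round 2: derive reach(i,i) via R1 from reach(i,j), reach(j,i)
round 2: derive reach(j,a) via R1 from reach(j,b), reach(b,a)
round 2: derive reach(j,j) via R1 from reach(j,i), reach(i,j)
round 3: derive reach(a,a) via R1 from reach(a,b), reach(b,a)
round 3: derive reach(b,b) via R1 from reach(b,a), reach(a,b)
round 3: derive reach(b,i) via R1 from reach(b,a), reach(a,i)
round 3: derive reach(d,a) via R1 from reach(d,b), reach(b,a)
round 3: derive reach(h,a) via R1 from reach(h,b), reach(b,a)
round 3: derive reach(i,a) via R1 from reach(i,b), reach(b,a)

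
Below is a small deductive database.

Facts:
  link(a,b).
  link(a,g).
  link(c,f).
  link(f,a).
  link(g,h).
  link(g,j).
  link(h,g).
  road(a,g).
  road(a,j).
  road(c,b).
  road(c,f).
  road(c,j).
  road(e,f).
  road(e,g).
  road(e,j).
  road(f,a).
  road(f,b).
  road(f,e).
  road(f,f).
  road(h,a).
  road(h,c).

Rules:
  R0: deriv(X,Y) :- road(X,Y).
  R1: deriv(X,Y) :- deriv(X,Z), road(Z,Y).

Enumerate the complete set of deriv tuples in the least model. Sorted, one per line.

round 1: derive deriv(a,g) via R0 from road(a,g)
round 1: derive deriv(a,j) via R0 from road(a,j)
round 1: derive deriv(c,b) via R0 from road(c,b)
round 1: derive deriv(c,f) via R0 from road(c,f)
round 1: derive deriv(c,j) via R0 from road(c,j)
round 1: derive deriv(e,f) via R0 from road(e,f)
round 1: derive deriv(e,g) via R0 from road(e,g)
round 1: derive deriv(e,j) via R0 from road(e,j)
round 1: derive deriv(f,a) via R0 from road(f,a)
round 1: derive deriv(f,b) via R0 from road(f,b)
round 1: derive deriv(f,e) via R0 from road(f,e)
round 1: derive deriv(f,f) via R0 from road(f,f)
round 1: derive deriv(h,a) via R0 from road(h,a)
round 1: derive deriv(h,c) via R0 from road(h,c)
round 2: derive deriv(c,a) via R1 from deriv(c,f), road(f,a)
round 2: derive deriv(c,e) via R1 from deriv(c,f), road(f,e)
round 2: derive deriv(e,a) via R1 from deriv(e,f), road(f,a)
round 2: derive deriv(e,b) via R1 from deriv(e,f), road(f,b)
round 2: derive deriv(e,e) via R1 from deriv(e,f), road(f,e)
round 2: derive deriv(f,g) via R1 from deriv(f,a), road(a,g)
round 2: derive deriv(f,j) via R1 from deriv(f,a), road(a,j)
round 2: derive deriv(h,b) via R1 from deriv(h,c), road(c,b)
round 2: derive deriv(h,f) via R1 from deriv(h,c), road(c,f)
round 2: derive deriv(h,g) via R1 from deriv(h,a), road(a,g)
round 2: derive deriv(h,j) via R1 from deriv(h,a), road(a,j)
round 3: derive deriv(c,g) via R1 from deriv(c,a), road(a,g)
round 3: derive deriv(h,e) via R1 from deriv(h,f), road(f,e)

deriv(a,g)
deriv(a,j)
deriv(c,a)
deriv(c,b)
deriv(c,e)
deriv(c,f)
deriv(c,g)
deriv(c,j)
deriv(e,a)
deriv(e,b)
deriv(e,e)
deriv(e,f)
deriv(e,g)
deriv(e,j)
deriv(f,a)
deriv(f,b)
deriv(f,e)
deriv(f,f)
deriv(f,g)
deriv(f,j)
deriv(h,a)
deriv(h,b)
deriv(h,c)
deriv(h,e)
deriv(h,f)
deriv(h,g)
deriv(h,j)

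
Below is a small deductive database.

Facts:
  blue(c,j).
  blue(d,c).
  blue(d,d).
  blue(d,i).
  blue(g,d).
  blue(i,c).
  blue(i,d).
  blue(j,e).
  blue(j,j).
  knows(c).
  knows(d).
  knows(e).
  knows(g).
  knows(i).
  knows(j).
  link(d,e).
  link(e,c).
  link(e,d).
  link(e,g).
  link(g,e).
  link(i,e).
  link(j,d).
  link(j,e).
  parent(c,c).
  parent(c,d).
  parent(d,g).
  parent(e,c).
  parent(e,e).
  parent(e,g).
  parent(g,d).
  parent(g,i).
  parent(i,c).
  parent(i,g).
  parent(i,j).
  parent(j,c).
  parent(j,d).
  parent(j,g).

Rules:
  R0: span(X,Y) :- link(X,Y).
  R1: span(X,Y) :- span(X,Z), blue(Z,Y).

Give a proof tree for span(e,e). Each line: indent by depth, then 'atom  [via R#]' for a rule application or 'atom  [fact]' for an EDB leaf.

round 1: derive span(d,e) via R0 from link(d,e)
round 1: derive span(e,c) via R0 from link(e,c)
round 1: derive span(e,d) via R0 from link(e,d)
round 1: derive span(e,g) via R0 from link(e,g)
round 1: derive span(g,e) via R0 from link(g,e)
round 1: derive span(i,e) via R0 from link(i,e)
round 1: derive span(j,d) via R0 from link(j,d)
round 1: derive span(j,e) via R0 from link(j,e)
round 2: derive span(e,i) via R1 from span(e,d), blue(d,i)
round 2: derive span(e,j) via R1 from span(e,c), blue(c,j)
round 2: derive span(j,c) via R1 from span(j,d), blue(d,c)
round 2: derive span(j,i) via R1 from span(j,d), blue(d,i)
round 3: derive span(e,e) via R1 from span(e,j), blue(j,e)
round 3: derive span(j,j) via R1 from span(j,c), blue(c,j)

span(e,e)  [via R1]
  span(e,j)  [via R1]
    span(e,c)  [via R0]
      link(e,c)  [fact]
    blue(c,j)  [fact]
  blue(j,e)  [fact]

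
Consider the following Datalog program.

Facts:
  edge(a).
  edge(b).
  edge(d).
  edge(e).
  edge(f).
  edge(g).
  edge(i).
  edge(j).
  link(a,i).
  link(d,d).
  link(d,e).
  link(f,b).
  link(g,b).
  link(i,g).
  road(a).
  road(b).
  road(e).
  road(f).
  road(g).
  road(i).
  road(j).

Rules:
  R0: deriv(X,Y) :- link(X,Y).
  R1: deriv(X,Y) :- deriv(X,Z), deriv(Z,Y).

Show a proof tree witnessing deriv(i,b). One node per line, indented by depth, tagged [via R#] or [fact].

deriv(i,b)  [via R1]
  deriv(i,g)  [via R0]
    link(i,g)  [fact]
  deriv(g,b)  [via R0]
    link(g,b)  [fact]

round 1: derive deriv(a,i) via R0 from link(a,i)
round 1: derive deriv(d,d) via R0 from link(d,d)
round 1: derive deriv(d,e) via R0 from link(d,e)
round 1: derive deriv(f,b) via R0 from link(f,b)
round 1: derive deriv(g,b) via R0 from link(g,b)
round 1: derive deriv(i,g) via R0 from link(i,g)
round 2: derive deriv(a,g) via R1 from deriv(a,i), deriv(i,g)
round 2: derive deriv(i,b) via R1 from deriv(i,g), deriv(g,b)
round 3: derive deriv(a,b) via R1 from deriv(a,g), deriv(g,b)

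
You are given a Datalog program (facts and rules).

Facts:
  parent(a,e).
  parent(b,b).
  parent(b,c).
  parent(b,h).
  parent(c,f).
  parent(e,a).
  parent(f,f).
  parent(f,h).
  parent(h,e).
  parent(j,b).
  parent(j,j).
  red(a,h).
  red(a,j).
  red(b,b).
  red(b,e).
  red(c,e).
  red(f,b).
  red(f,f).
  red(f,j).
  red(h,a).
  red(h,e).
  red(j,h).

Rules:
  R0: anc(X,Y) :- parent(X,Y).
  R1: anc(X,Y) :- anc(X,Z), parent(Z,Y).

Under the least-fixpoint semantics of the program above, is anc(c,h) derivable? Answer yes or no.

round 1: derive anc(a,e) via R0 from parent(a,e)
round 1: derive anc(b,b) via R0 from parent(b,b)
round 1: derive anc(b,c) via R0 from parent(b,c)
round 1: derive anc(b,h) via R0 from parent(b,h)
round 1: derive anc(c,f) via R0 from parent(c,f)
round 1: derive anc(e,a) via R0 from parent(e,a)
round 1: derive anc(f,f) via R0 from parent(f,f)
round 1: derive anc(f,h) via R0 from parent(f,h)
round 1: derive anc(h,e) via R0 from parent(h,e)
round 1: derive anc(j,b) via R0 from parent(j,b)
round 1: derive anc(j,j) via R0 from parent(j,j)
round 2: derive anc(a,a) via R1 from anc(a,e), parent(e,a)
round 2: derive anc(b,e) via R1 from anc(b,h), parent(h,e)
round 2: derive anc(b,f) via R1 from anc(b,c), parent(c,f)
round 2: derive anc(c,h) via R1 from anc(c,f), parent(f,h)
round 2: derive anc(e,e) via R1 from anc(e,a), parent(a,e)
round 2: derive anc(f,e) via R1 from anc(f,h), parent(h,e)
round 2: derive anc(h,a) via R1 from anc(h,e), parent(e,a)
round 2: derive anc(j,c) via R1 from anc(j,b), parent(b,c)
round 2: derive anc(j,h) via R1 from anc(j,b), parent(b,h)
round 3: derive anc(b,a) via R1 from anc(b,e), parent(e,a)
round 3: derive anc(c,e) via R1 from anc(c,h), parent(h,e)
round 3: derive anc(f,a) via R1 from anc(f,e), parent(e,a)
round 3: derive anc(j,e) via R1 from anc(j,h), parent(h,e)
round 3: derive anc(j,f) via R1 from anc(j,c), parent(c,f)
round 4: derive anc(c,a) via R1 from anc(c,e), parent(e,a)
round 4: derive anc(j,a) via R1 from anc(j,e), parent(e,a)

yes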